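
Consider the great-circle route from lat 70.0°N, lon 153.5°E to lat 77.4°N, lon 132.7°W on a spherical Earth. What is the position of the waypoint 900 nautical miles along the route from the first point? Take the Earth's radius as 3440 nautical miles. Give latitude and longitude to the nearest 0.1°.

Write both endpoints as unit vectors p₁, p₂ with components (cos φ cos λ, cos φ sin λ, sin φ).
The central angle between the endpoints is δ = arccos(p₁·p₂) ≈ 0.354 rad (20.3°). The total great-circle distance is δ·R ≈ 0.354 × 3440 ≈ 1219 nmi, so the target fraction is f = 900/1219 ≈ 0.738.
Interpolate at f ≈ 0.738 with slerp weights a = sin((1−f)δ)/sin δ ≈ 0.267, b = sin(fδ)/sin δ ≈ 0.745.
p = a·p₁ + b·p₂ ≈ (-0.192, -0.079, 0.978); φ = arcsin(p_z) ≈ 78.02°, λ = atan2(p_y, p_x) ≈ -157.68°.

≈ lat 78.0°N, lon 157.7°W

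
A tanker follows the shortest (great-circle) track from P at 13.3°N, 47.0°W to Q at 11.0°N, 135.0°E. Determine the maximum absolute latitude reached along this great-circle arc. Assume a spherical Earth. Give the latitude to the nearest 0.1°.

≈ 85.4°N

The great circle lies in the plane with unit normal n̂ = (p₁ × p₂)/|p₁ × p₂|.
Here n̂_z ≈ -0.081; the vertex latitude is φ_max = arccos|n̂_z| ≈ 85.4°.
Check via Clairaut: cos φ_max = |cos φ₁| · sin C = cos(13.3°)·sin(4.8°) ≈ 0.081, again giving ≈ 85.4°.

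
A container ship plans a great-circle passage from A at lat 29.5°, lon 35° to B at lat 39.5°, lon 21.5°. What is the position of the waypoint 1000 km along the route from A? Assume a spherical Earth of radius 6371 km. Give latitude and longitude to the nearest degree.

Write both endpoints as unit vectors p₁, p₂ with components (cos φ cos λ, cos φ sin λ, sin φ).
The central angle between the endpoints is δ = arccos(p₁·p₂) ≈ 0.261 rad (14.9°). The total great-circle distance is δ·R ≈ 0.261 × 6371 ≈ 1660 km, so the target fraction is f = 1000/1660 ≈ 0.602.
Interpolate at f ≈ 0.602 with slerp weights a = sin((1−f)δ)/sin δ ≈ 0.401, b = sin(fδ)/sin δ ≈ 0.607.
p = a·p₁ + b·p₂ ≈ (0.722, 0.372, 0.584); φ = arcsin(p_z) ≈ 35.71°, λ = atan2(p_y, p_x) ≈ 27.26°.

≈ lat 36°, lon 27°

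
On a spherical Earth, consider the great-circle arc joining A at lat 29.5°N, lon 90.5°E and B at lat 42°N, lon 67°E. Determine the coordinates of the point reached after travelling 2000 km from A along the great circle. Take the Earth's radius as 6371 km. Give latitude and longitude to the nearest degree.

Write both endpoints as unit vectors p₁, p₂ with components (cos φ cos λ, cos φ sin λ, sin φ).
The central angle between the endpoints is δ = arccos(p₁·p₂) ≈ 0.396 rad (22.7°). The total great-circle distance is δ·R ≈ 0.396 × 6371 ≈ 2522 km, so the target fraction is f = 2000/2522 ≈ 0.793.
Interpolate at f ≈ 0.793 with slerp weights a = sin((1−f)δ)/sin δ ≈ 0.212, b = sin(fδ)/sin δ ≈ 0.801.
p = a·p₁ + b·p₂ ≈ (0.231, 0.733, 0.640); φ = arcsin(p_z) ≈ 39.82°, λ = atan2(p_y, p_x) ≈ 72.51°.

≈ lat 40°N, lon 73°E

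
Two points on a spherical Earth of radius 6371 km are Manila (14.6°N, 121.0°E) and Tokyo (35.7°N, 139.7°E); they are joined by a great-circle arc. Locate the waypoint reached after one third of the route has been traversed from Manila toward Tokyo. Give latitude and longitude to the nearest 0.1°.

The haversine formula gives a central angle δ ≈ 0.470 rad (26.9°) between the endpoints.
Interpolate at f = 1/3 with slerp weights a = sin((1−f)δ)/sin δ ≈ 0.681, b = sin(fδ)/sin δ ≈ 0.345.
p = a·p₁ + b·p₂ ≈ (-0.553, 0.746, 0.373); φ = arcsin(p_z) ≈ 21.88°, λ = atan2(p_y, p_x) ≈ 126.55°.

≈ 21.9°N, 126.5°E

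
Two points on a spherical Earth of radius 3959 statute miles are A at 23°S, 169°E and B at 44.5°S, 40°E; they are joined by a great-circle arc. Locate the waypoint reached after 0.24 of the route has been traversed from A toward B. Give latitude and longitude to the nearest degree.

Convert each endpoint to a unit vector on the sphere (x = cos φ cos λ, y = cos φ sin λ, z = sin φ).
The central angle between the endpoints is δ = arccos(p₁·p₂) ≈ 1.711 rad (98.0°).
Interpolate at f = 0.24 with slerp weights a = sin((1−f)δ)/sin δ ≈ 0.973, b = sin(fδ)/sin δ ≈ 0.403.
p = a·p₁ + b·p₂ ≈ (-0.659, 0.356, -0.663); φ = arcsin(p_z) ≈ -41.51°, λ = atan2(p_y, p_x) ≈ 151.64°.

≈ 42°S, 152°E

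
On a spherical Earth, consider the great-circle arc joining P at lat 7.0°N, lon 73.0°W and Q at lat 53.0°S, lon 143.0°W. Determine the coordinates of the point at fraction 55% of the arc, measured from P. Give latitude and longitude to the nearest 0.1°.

Write both endpoints as unit vectors p₁, p₂ with components (cos φ cos λ, cos φ sin λ, sin φ).
The central angle between the endpoints is δ = arccos(p₁·p₂) ≈ 1.464 rad (83.9°).
Interpolate at f = 0.55 with slerp weights a = sin((1−f)δ)/sin δ ≈ 0.616, b = sin(fδ)/sin δ ≈ 0.725.
p = a·p₁ + b·p₂ ≈ (-0.170, -0.847, -0.504); φ = arcsin(p_z) ≈ -30.26°, λ = atan2(p_y, p_x) ≈ -101.34°.

≈ lat 30.3°S, lon 101.3°W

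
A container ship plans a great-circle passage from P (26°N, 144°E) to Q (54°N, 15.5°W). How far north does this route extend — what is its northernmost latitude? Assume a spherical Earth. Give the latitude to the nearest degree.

The great circle lies in the plane with unit normal n̂ = (p₁ × p₂)/|p₁ × p₂|.
Here n̂_z ≈ -0.187; the vertex latitude is φ_max = arccos|n̂_z| ≈ 79.2°.

≈ 79°N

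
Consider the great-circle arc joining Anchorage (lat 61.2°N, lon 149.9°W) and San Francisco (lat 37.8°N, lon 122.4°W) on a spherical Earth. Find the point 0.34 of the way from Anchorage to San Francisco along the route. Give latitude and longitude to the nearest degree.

The haversine formula gives a central angle δ ≈ 0.506 rad (29.0°) between the endpoints.
Interpolate at f = 0.34 with slerp weights a = sin((1−f)δ)/sin δ ≈ 0.676, b = sin(fδ)/sin δ ≈ 0.353.
p = a·p₁ + b·p₂ ≈ (-0.431, -0.399, 0.809); φ = arcsin(p_z) ≈ 54.01°, λ = atan2(p_y, p_x) ≈ -137.23°.

≈ lat 54°N, lon 137°W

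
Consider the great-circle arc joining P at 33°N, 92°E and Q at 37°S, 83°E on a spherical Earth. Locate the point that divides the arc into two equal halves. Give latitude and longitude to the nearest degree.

≈ 2°S, 88°E

The haversine formula gives a central angle δ ≈ 1.230 rad (70.5°) between the endpoints.
Interpolate at f = 1/2 with slerp weights a = sin((1−f)δ)/sin δ ≈ 0.612, b = sin(fδ)/sin δ ≈ 0.612.
p = a·p₁ + b·p₂ ≈ (0.042, 0.999, -0.035); φ = arcsin(p_z) ≈ -2.01°, λ = atan2(p_y, p_x) ≈ 87.61°.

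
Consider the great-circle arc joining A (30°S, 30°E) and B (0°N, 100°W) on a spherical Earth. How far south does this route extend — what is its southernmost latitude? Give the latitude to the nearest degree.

The great circle lies in the plane with unit normal n̂ = (p₁ × p₂)/|p₁ × p₂|.
Here n̂_z ≈ -0.799; the vertex latitude is φ_max = arccos|n̂_z| ≈ 37.0°.
Check via Clairaut: cos φ_max = |cos φ₁| · sin C = cos(30.0°)·sin(112.8°) ≈ 0.799, again giving ≈ 37.0°.

≈ 37°S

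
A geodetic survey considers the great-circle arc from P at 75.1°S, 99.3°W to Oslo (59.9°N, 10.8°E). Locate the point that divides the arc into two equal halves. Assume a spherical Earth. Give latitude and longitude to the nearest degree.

≈ 12°S, 20°W

Write both endpoints as unit vectors p₁, p₂ with components (cos φ cos λ, cos φ sin λ, sin φ).
The central angle between the endpoints is δ = arccos(p₁·p₂) ≈ 2.647 rad (151.7°).
Interpolate at f = 1/2 with slerp weights a = sin((1−f)δ)/sin δ ≈ 2.044, b = sin(fδ)/sin δ ≈ 2.044.
p = a·p₁ + b·p₂ ≈ (0.922, -0.327, -0.207); φ = arcsin(p_z) ≈ -11.94°, λ = atan2(p_y, p_x) ≈ -19.51°.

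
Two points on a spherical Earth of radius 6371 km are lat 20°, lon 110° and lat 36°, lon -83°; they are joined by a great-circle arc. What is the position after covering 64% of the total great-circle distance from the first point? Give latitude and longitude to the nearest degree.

From cos δ = sin φ₁ sin φ₂ + cos φ₁ cos φ₂ cos Δλ, the central angle is δ ≈ 2.141 rad (122.7°).
Interpolate at f = 0.64 with slerp weights a = sin((1−f)δ)/sin δ ≈ 0.828, b = sin(fδ)/sin δ ≈ 1.164.
p = a·p₁ + b·p₂ ≈ (-0.151, -0.204, 0.967); φ = arcsin(p_z) ≈ 75.29°, λ = atan2(p_y, p_x) ≈ -126.55°.

≈ lat 75°, lon -127°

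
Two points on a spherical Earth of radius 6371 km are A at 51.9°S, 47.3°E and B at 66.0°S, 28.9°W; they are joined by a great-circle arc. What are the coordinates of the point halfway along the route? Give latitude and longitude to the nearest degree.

Convert each endpoint to a unit vector on the sphere (x = cos φ cos λ, y = cos φ sin λ, z = sin φ).
The central angle between the endpoints is δ = arccos(p₁·p₂) ≈ 0.678 rad (38.9°).
Interpolate at f = 1/2 with slerp weights a = sin((1−f)δ)/sin δ ≈ 0.530, b = sin(fδ)/sin δ ≈ 0.530.
p = a·p₁ + b·p₂ ≈ (0.411, 0.136, -0.902); φ = arcsin(p_z) ≈ -64.36°, λ = atan2(p_y, p_x) ≈ 18.35°.

≈ 64°S, 18°E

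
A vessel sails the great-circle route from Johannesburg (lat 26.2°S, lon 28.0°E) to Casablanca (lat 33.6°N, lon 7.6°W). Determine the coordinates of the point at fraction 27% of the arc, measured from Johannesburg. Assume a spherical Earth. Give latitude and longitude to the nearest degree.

≈ lat 10°S, lon 18°E

Convert each endpoint to a unit vector on the sphere (x = cos φ cos λ, y = cos φ sin λ, z = sin φ).
The central angle between the endpoints is δ = arccos(p₁·p₂) ≈ 1.199 rad (68.7°).
Interpolate at f = 0.27 with slerp weights a = sin((1−f)δ)/sin δ ≈ 0.824, b = sin(fδ)/sin δ ≈ 0.341.
p = a·p₁ + b·p₂ ≈ (0.935, 0.309, -0.175); φ = arcsin(p_z) ≈ -10.07°, λ = atan2(p_y, p_x) ≈ 18.32°.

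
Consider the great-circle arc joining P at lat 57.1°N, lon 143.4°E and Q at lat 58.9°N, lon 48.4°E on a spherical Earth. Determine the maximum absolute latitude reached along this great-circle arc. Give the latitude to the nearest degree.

The great circle lies in the plane with unit normal n̂ = (p₁ × p₂)/|p₁ × p₂|.
Here n̂_z ≈ -0.388; the vertex latitude is φ_max = arccos|n̂_z| ≈ 67.1°.
Check via Clairaut: cos φ_max = |cos φ₁| · sin C = cos(57.1°)·sin(45.7°) ≈ 0.388, again giving ≈ 67.1°.

≈ 67°N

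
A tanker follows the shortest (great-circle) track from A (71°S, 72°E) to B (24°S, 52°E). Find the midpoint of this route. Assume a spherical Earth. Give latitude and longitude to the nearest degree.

From cos δ = sin φ₁ sin φ₂ + cos φ₁ cos φ₂ cos Δλ, the central angle is δ ≈ 0.845 rad (48.4°).
Interpolate at f = 1/2 with slerp weights a = sin((1−f)δ)/sin δ ≈ 0.548, b = sin(fδ)/sin δ ≈ 0.548.
p = a·p₁ + b·p₂ ≈ (0.363, 0.564, -0.741); φ = arcsin(p_z) ≈ -47.84°, λ = atan2(p_y, p_x) ≈ 57.22°.

≈ (48°S, 57°E)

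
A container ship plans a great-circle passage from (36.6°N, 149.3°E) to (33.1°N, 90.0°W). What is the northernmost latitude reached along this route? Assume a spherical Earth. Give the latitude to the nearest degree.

The great circle lies in the plane with unit normal n̂ = (p₁ × p₂)/|p₁ × p₂|.
Here n̂_z ≈ +0.578; the vertex latitude is φ_max = arccos|n̂_z| ≈ 54.7°.
Check via Clairaut: cos φ_max = |cos φ₁| · sin C = cos(36.6°)·sin(46.1°) ≈ 0.578, again giving ≈ 54.7°.

≈ 55°N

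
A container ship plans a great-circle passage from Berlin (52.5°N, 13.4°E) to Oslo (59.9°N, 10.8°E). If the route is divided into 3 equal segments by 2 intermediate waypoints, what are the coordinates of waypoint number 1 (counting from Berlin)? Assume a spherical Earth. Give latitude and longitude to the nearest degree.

Convert each endpoint to a unit vector on the sphere (x = cos φ cos λ, y = cos φ sin λ, z = sin φ).
The central angle between the endpoints is δ = arccos(p₁·p₂) ≈ 0.132 rad (7.5°).
Interpolate at f = 1/3 with slerp weights a = sin((1−f)δ)/sin δ ≈ 0.668, b = sin(fδ)/sin δ ≈ 0.334.
p = a·p₁ + b·p₂ ≈ (0.560, 0.126, 0.819); φ = arcsin(p_z) ≈ 54.97°, λ = atan2(p_y, p_x) ≈ 12.64°.

≈ (55°N, 13°E)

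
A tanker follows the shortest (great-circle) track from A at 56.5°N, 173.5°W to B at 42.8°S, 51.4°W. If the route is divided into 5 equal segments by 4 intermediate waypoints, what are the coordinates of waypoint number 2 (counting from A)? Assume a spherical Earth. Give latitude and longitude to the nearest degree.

Convert each endpoint to a unit vector on the sphere (x = cos φ cos λ, y = cos φ sin λ, z = sin φ).
The central angle between the endpoints is δ = arccos(p₁·p₂) ≈ 2.468 rad (141.4°).
Interpolate at f = 2/5 with slerp weights a = sin((1−f)δ)/sin δ ≈ 1.597, b = sin(fδ)/sin δ ≈ 1.338.
p = a·p₁ + b·p₂ ≈ (-0.263, -0.867, 0.423); φ = arcsin(p_z) ≈ 25.00°, λ = atan2(p_y, p_x) ≈ -106.89°.

≈ 25°N, 107°W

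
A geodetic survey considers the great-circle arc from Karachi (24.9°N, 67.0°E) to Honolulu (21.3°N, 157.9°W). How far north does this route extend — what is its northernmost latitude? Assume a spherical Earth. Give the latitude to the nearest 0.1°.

The great circle lies in the plane with unit normal n̂ = (p₁ × p₂)/|p₁ × p₂|.
Here n̂_z ≈ +0.666; the vertex latitude is φ_max = arccos|n̂_z| ≈ 48.2°.

≈ 48.2°N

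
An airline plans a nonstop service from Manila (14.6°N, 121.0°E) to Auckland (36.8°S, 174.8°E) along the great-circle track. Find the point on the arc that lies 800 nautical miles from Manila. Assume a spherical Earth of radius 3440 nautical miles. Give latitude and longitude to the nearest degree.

≈ (5°N, 130°E)

Write both endpoints as unit vectors p₁, p₂ with components (cos φ cos λ, cos φ sin λ, sin φ).
The central angle between the endpoints is δ = arccos(p₁·p₂) ≈ 1.259 rad (72.1°). The total great-circle distance is δ·R ≈ 1.259 × 3440 ≈ 4331 nmi, so the target fraction is f = 800/4331 ≈ 0.185.
Interpolate at f ≈ 0.185 with slerp weights a = sin((1−f)δ)/sin δ ≈ 0.899, b = sin(fδ)/sin δ ≈ 0.242.
p = a·p₁ + b·p₂ ≈ (-0.641, 0.763, 0.082); φ = arcsin(p_z) ≈ 4.68°, λ = atan2(p_y, p_x) ≈ 130.03°.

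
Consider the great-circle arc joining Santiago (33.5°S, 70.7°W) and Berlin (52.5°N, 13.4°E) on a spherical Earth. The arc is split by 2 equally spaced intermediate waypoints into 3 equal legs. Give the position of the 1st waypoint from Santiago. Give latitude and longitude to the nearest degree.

Convert each endpoint to a unit vector on the sphere (x = cos φ cos λ, y = cos φ sin λ, z = sin φ).
The central angle between the endpoints is δ = arccos(p₁·p₂) ≈ 1.967 rad (112.7°).
Interpolate at f = 1/3 with slerp weights a = sin((1−f)δ)/sin δ ≈ 1.048, b = sin(fδ)/sin δ ≈ 0.661.
p = a·p₁ + b·p₂ ≈ (0.680, -0.731, -0.054); φ = arcsin(p_z) ≈ -3.09°, λ = atan2(p_y, p_x) ≈ -47.08°.

≈ (3°S, 47°W)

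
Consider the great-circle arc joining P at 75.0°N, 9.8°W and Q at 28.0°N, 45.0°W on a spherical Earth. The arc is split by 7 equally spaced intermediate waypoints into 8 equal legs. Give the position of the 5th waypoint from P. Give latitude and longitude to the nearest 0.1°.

≈ 46.4°N, 39.8°W

Convert each endpoint to a unit vector on the sphere (x = cos φ cos λ, y = cos φ sin λ, z = sin φ).
The central angle between the endpoints is δ = arccos(p₁·p₂) ≈ 0.876 rad (50.2°).
Interpolate at f = 5/8 with slerp weights a = sin((1−f)δ)/sin δ ≈ 0.420, b = sin(fδ)/sin δ ≈ 0.678.
p = a·p₁ + b·p₂ ≈ (0.530, -0.442, 0.724); φ = arcsin(p_z) ≈ 46.37°, λ = atan2(p_y, p_x) ≈ -39.79°.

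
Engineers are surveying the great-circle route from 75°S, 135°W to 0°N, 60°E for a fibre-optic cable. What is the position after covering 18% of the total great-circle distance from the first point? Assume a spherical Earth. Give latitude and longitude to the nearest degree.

Write both endpoints as unit vectors p₁, p₂ with components (cos φ cos λ, cos φ sin λ, sin φ).
The central angle between the endpoints is δ = arccos(p₁·p₂) ≈ 1.823 rad (104.5°).
Interpolate at f = 0.18 with slerp weights a = sin((1−f)δ)/sin δ ≈ 1.030, b = sin(fδ)/sin δ ≈ 0.333.
p = a·p₁ + b·p₂ ≈ (-0.022, 0.100, -0.995); φ = arcsin(p_z) ≈ -84.13°, λ = atan2(p_y, p_x) ≈ 102.43°.

≈ 84°S, 102°E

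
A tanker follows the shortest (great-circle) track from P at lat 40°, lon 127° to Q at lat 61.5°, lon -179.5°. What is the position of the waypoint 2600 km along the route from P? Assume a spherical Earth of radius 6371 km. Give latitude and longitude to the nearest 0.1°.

≈ lat 56.1°, lon 153.0°

Write both endpoints as unit vectors p₁, p₂ with components (cos φ cos λ, cos φ sin λ, sin φ).
The central angle between the endpoints is δ = arccos(p₁·p₂) ≈ 0.672 rad (38.5°). The total great-circle distance is δ·R ≈ 0.672 × 6371 ≈ 4284 km, so the target fraction is f = 2600/4284 ≈ 0.607.
Interpolate at f ≈ 0.607 with slerp weights a = sin((1−f)δ)/sin δ ≈ 0.419, b = sin(fδ)/sin δ ≈ 0.637.
p = a·p₁ + b·p₂ ≈ (-0.497, 0.254, 0.830); φ = arcsin(p_z) ≈ 56.05°, λ = atan2(p_y, p_x) ≈ 152.95°.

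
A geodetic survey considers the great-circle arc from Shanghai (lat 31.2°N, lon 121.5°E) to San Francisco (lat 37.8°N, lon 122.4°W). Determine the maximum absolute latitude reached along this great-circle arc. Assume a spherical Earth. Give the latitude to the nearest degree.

≈ 53°N

The great circle lies in the plane with unit normal n̂ = (p₁ × p₂)/|p₁ × p₂|.
Here n̂_z ≈ +0.607; the vertex latitude is φ_max = arccos|n̂_z| ≈ 52.6°.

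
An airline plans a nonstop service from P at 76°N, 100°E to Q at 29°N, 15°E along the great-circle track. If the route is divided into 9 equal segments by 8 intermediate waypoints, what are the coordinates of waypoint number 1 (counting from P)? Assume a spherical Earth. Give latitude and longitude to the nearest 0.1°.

≈ 74.8°N, 73.4°E

From cos δ = sin φ₁ sin φ₂ + cos φ₁ cos φ₂ cos Δλ, the central angle is δ ≈ 1.060 rad (60.7°).
Interpolate at f = 1/9 with slerp weights a = sin((1−f)δ)/sin δ ≈ 0.927, b = sin(fδ)/sin δ ≈ 0.135.
p = a·p₁ + b·p₂ ≈ (0.075, 0.251, 0.965); φ = arcsin(p_z) ≈ 74.79°, λ = atan2(p_y, p_x) ≈ 73.42°.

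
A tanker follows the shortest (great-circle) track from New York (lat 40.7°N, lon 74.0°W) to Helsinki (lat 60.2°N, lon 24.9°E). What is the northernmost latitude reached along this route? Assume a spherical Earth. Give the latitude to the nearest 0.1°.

The great circle lies in the plane with unit normal n̂ = (p₁ × p₂)/|p₁ × p₂|.
Here n̂_z ≈ +0.432; the vertex latitude is φ_max = arccos|n̂_z| ≈ 64.4°.

≈ 64.4°N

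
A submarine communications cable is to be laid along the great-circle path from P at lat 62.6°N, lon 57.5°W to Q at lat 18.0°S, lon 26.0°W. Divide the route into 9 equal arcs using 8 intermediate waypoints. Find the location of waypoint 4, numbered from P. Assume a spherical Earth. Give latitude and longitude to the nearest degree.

The haversine formula gives a central angle δ ≈ 1.472 rad (84.3°) between the endpoints.
Interpolate at f = 4/9 with slerp weights a = sin((1−f)δ)/sin δ ≈ 0.733, b = sin(fδ)/sin δ ≈ 0.611.
p = a·p₁ + b·p₂ ≈ (0.704, -0.539, 0.462); φ = arcsin(p_z) ≈ 27.51°, λ = atan2(p_y, p_x) ≈ -37.46°.

≈ lat 28°N, lon 37°W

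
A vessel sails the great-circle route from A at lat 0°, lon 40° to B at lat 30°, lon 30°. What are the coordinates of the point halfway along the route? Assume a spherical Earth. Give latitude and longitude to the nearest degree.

≈ lat 15°, lon 35°

Write both endpoints as unit vectors p₁, p₂ with components (cos φ cos λ, cos φ sin λ, sin φ).
The central angle between the endpoints is δ = arccos(p₁·p₂) ≈ 0.549 rad (31.5°).
Interpolate at f = 1/2 with slerp weights a = sin((1−f)δ)/sin δ ≈ 0.519, b = sin(fδ)/sin δ ≈ 0.519.
p = a·p₁ + b·p₂ ≈ (0.788, 0.559, 0.260); φ = arcsin(p_z) ≈ 15.05°, λ = atan2(p_y, p_x) ≈ 35.36°.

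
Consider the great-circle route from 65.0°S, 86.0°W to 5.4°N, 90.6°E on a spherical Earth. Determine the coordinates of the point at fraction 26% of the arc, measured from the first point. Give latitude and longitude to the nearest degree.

≈ 83°S, 76°E

Convert each endpoint to a unit vector on the sphere (x = cos φ cos λ, y = cos φ sin λ, z = sin φ).
The central angle between the endpoints is δ = arccos(p₁·p₂) ≈ 2.101 rad (120.4°).
Interpolate at f = 0.26 with slerp weights a = sin((1−f)δ)/sin δ ≈ 1.159, b = sin(fδ)/sin δ ≈ 0.602.
p = a·p₁ + b·p₂ ≈ (0.028, 0.111, -0.993); φ = arcsin(p_z) ≈ -83.45°, λ = atan2(p_y, p_x) ≈ 75.86°.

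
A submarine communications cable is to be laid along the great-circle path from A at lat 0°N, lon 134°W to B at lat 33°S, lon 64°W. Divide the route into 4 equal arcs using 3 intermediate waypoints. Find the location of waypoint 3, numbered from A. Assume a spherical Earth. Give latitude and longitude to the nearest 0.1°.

Write both endpoints as unit vectors p₁, p₂ with components (cos φ cos λ, cos φ sin λ, sin φ).
The central angle between the endpoints is δ = arccos(p₁·p₂) ≈ 1.280 rad (73.3°).
Interpolate at f = 3/4 with slerp weights a = sin((1−f)δ)/sin δ ≈ 0.328, b = sin(fδ)/sin δ ≈ 0.855.
p = a·p₁ + b·p₂ ≈ (0.086, -0.881, -0.466); φ = arcsin(p_z) ≈ -27.76°, λ = atan2(p_y, p_x) ≈ -84.40°.

≈ lat 27.8°S, lon 84.4°W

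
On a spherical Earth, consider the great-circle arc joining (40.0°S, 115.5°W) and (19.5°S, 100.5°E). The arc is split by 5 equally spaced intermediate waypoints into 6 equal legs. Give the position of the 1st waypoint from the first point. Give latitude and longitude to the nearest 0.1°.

≈ (53.7°S, 134.2°W)

Convert each endpoint to a unit vector on the sphere (x = cos φ cos λ, y = cos φ sin λ, z = sin φ).
The central angle between the endpoints is δ = arccos(p₁·p₂) ≈ 1.949 rad (111.7°).
Interpolate at f = 1/6 with slerp weights a = sin((1−f)δ)/sin δ ≈ 1.075, b = sin(fδ)/sin δ ≈ 0.344.
p = a·p₁ + b·p₂ ≈ (-0.413, -0.425, -0.805); φ = arcsin(p_z) ≈ -53.65°, λ = atan2(p_y, p_x) ≈ -134.23°.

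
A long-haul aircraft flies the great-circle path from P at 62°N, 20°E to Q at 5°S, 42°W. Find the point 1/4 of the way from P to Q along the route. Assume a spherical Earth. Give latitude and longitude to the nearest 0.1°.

Write both endpoints as unit vectors p₁, p₂ with components (cos φ cos λ, cos φ sin λ, sin φ).
The central angle between the endpoints is δ = arccos(p₁·p₂) ≈ 1.428 rad (81.8°).
Interpolate at f = 1/4 with slerp weights a = sin((1−f)δ)/sin δ ≈ 0.887, b = sin(fδ)/sin δ ≈ 0.353.
p = a·p₁ + b·p₂ ≈ (0.652, -0.093, 0.752); φ = arcsin(p_z) ≈ 48.77°, λ = atan2(p_y, p_x) ≈ -8.11°.

≈ 48.8°N, 8.1°W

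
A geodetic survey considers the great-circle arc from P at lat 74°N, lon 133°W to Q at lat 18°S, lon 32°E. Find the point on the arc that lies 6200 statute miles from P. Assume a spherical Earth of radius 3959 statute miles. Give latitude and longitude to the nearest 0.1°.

≈ lat 15.5°N, lon 29.2°E

Write both endpoints as unit vectors p₁, p₂ with components (cos φ cos λ, cos φ sin λ, sin φ).
The central angle between the endpoints is δ = arccos(p₁·p₂) ≈ 2.153 rad (123.4°). The total great-circle distance is δ·R ≈ 2.153 × 3959 ≈ 8526 mi, so the target fraction is f = 6200/8526 ≈ 0.727.
Interpolate at f ≈ 0.727 with slerp weights a = sin((1−f)δ)/sin δ ≈ 0.664, b = sin(fδ)/sin δ ≈ 1.198.
p = a·p₁ + b·p₂ ≈ (0.841, 0.470, 0.268); φ = arcsin(p_z) ≈ 15.54°, λ = atan2(p_y, p_x) ≈ 29.18°.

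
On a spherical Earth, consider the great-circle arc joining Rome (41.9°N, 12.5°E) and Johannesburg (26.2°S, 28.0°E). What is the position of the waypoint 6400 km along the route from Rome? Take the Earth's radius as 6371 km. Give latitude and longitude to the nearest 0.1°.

≈ (14.4°S, 25.4°E)

From cos δ = sin φ₁ sin φ₂ + cos φ₁ cos φ₂ cos Δλ, the central angle is δ ≈ 1.215 rad (69.6°). The total great-circle distance is δ·R ≈ 1.215 × 6371 ≈ 7738 km, so the target fraction is f = 6400/7738 ≈ 0.827.
Interpolate at f ≈ 0.827 with slerp weights a = sin((1−f)δ)/sin δ ≈ 0.222, b = sin(fδ)/sin δ ≈ 0.900.
p = a·p₁ + b·p₂ ≈ (0.875, 0.415, -0.249); φ = arcsin(p_z) ≈ -14.42°, λ = atan2(p_y, p_x) ≈ 25.38°.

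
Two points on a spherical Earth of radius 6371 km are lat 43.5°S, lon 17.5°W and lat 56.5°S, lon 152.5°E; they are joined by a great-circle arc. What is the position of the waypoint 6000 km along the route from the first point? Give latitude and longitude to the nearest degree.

Write both endpoints as unit vectors p₁, p₂ with components (cos φ cos λ, cos φ sin λ, sin φ).
The central angle between the endpoints is δ = arccos(p₁·p₂) ≈ 1.390 rad (79.6°). The total great-circle distance is δ·R ≈ 1.390 × 6371 ≈ 8856 km, so the target fraction is f = 6000/8856 ≈ 0.677.
Interpolate at f ≈ 0.677 with slerp weights a = sin((1−f)δ)/sin δ ≈ 0.441, b = sin(fδ)/sin δ ≈ 0.822.
p = a·p₁ + b·p₂ ≈ (-0.098, 0.113, -0.989); φ = arcsin(p_z) ≈ -81.40°, λ = atan2(p_y, p_x) ≈ 130.72°.

≈ lat 81°S, lon 131°E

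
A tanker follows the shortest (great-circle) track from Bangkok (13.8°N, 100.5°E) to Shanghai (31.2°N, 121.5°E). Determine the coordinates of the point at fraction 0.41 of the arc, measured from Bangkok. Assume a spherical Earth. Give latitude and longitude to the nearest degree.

≈ 21°N, 108°E

Convert each endpoint to a unit vector on the sphere (x = cos φ cos λ, y = cos φ sin λ, z = sin φ).
The central angle between the endpoints is δ = arccos(p₁·p₂) ≈ 0.453 rad (26.0°).
Interpolate at f = 0.41 with slerp weights a = sin((1−f)δ)/sin δ ≈ 0.603, b = sin(fδ)/sin δ ≈ 0.422.
p = a·p₁ + b·p₂ ≈ (-0.295, 0.884, 0.363); φ = arcsin(p_z) ≈ 21.25°, λ = atan2(p_y, p_x) ≈ 108.48°.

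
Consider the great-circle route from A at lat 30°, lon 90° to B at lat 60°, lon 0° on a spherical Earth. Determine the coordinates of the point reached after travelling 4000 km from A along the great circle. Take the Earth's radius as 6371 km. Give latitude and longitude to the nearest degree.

Convert each endpoint to a unit vector on the sphere (x = cos φ cos λ, y = cos φ sin λ, z = sin φ).
The central angle between the endpoints is δ = arccos(p₁·p₂) ≈ 1.123 rad (64.3°). The total great-circle distance is δ·R ≈ 1.123 × 6371 ≈ 7154 km, so the target fraction is f = 4000/7154 ≈ 0.559.
Interpolate at f ≈ 0.559 with slerp weights a = sin((1−f)δ)/sin δ ≈ 0.527, b = sin(fδ)/sin δ ≈ 0.652.
p = a·p₁ + b·p₂ ≈ (0.326, 0.456, 0.828); φ = arcsin(p_z) ≈ 55.89°, λ = atan2(p_y, p_x) ≈ 54.48°.

≈ lat 56°, lon 54°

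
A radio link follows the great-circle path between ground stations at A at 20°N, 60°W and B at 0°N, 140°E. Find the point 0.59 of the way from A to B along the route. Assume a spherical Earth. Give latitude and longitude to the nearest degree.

≈ 40°N, 167°W

From cos δ = sin φ₁ sin φ₂ + cos φ₁ cos φ₂ cos Δλ, the central angle is δ ≈ 2.653 rad (152.0°).
Interpolate at f = 0.59 with slerp weights a = sin((1−f)δ)/sin δ ≈ 1.887, b = sin(fδ)/sin δ ≈ 2.131.
p = a·p₁ + b·p₂ ≈ (-0.746, -0.166, 0.645); φ = arcsin(p_z) ≈ 40.19°, λ = atan2(p_y, p_x) ≈ -167.45°.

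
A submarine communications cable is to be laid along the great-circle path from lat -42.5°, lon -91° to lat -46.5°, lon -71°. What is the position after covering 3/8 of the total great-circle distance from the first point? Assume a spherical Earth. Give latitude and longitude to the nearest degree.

Convert each endpoint to a unit vector on the sphere (x = cos φ cos λ, y = cos φ sin λ, z = sin φ).
The central angle between the endpoints is δ = arccos(p₁·p₂) ≈ 0.258 rad (14.8°).
Interpolate at f = 3/8 with slerp weights a = sin((1−f)δ)/sin δ ≈ 0.629, b = sin(fδ)/sin δ ≈ 0.379.
p = a·p₁ + b·p₂ ≈ (0.077, -0.710, -0.700); φ = arcsin(p_z) ≈ -44.41°, λ = atan2(p_y, p_x) ≈ -83.83°.

≈ lat -44°, lon -84°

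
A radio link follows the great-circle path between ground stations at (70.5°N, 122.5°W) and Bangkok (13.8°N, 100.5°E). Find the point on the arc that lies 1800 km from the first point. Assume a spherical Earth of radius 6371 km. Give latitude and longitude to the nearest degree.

≈ (77°N, 179°W)

From cos δ = sin φ₁ sin φ₂ + cos φ₁ cos φ₂ cos Δλ, the central angle is δ ≈ 1.583 rad (90.7°). The total great-circle distance is δ·R ≈ 1.583 × 6371 ≈ 10085 km, so the target fraction is f = 1800/10085 ≈ 0.178.
Interpolate at f ≈ 0.178 with slerp weights a = sin((1−f)δ)/sin δ ≈ 0.964, b = sin(fδ)/sin δ ≈ 0.279.
p = a·p₁ + b·p₂ ≈ (-0.222, -0.005, 0.975); φ = arcsin(p_z) ≈ 77.16°, λ = atan2(p_y, p_x) ≈ -178.68°.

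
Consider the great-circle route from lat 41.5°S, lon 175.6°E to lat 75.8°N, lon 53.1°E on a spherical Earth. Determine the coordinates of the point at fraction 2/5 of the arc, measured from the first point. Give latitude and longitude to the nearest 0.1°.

From cos δ = sin φ₁ sin φ₂ + cos φ₁ cos φ₂ cos Δλ, the central angle is δ ≈ 2.405 rad (137.8°).
Interpolate at f = 2/5 with slerp weights a = sin((1−f)δ)/sin δ ≈ 1.477, b = sin(fδ)/sin δ ≈ 1.222.
p = a·p₁ + b·p₂ ≈ (-0.923, 0.325, 0.206); φ = arcsin(p_z) ≈ 11.87°, λ = atan2(p_y, p_x) ≈ 160.63°.

≈ lat 11.9°N, lon 160.6°E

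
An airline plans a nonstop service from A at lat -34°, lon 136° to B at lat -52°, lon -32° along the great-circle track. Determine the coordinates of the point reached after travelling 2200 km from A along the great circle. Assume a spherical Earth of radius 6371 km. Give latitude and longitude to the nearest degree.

≈ lat -54°, lon 132°

Write both endpoints as unit vectors p₁, p₂ with components (cos φ cos λ, cos φ sin λ, sin φ).
The central angle between the endpoints is δ = arccos(p₁·p₂) ≈ 1.629 rad (93.4°). The total great-circle distance is δ·R ≈ 1.629 × 6371 ≈ 10381 km, so the target fraction is f = 2200/10381 ≈ 0.212.
Interpolate at f ≈ 0.212 with slerp weights a = sin((1−f)δ)/sin δ ≈ 0.961, b = sin(fδ)/sin δ ≈ 0.339.
p = a·p₁ + b·p₂ ≈ (-0.396, 0.443, -0.804); φ = arcsin(p_z) ≈ -53.56°, λ = atan2(p_y, p_x) ≈ 131.81°.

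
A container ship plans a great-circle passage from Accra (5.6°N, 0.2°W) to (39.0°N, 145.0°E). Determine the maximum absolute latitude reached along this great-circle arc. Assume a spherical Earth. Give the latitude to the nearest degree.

≈ 57°N

The great circle lies in the plane with unit normal n̂ = (p₁ × p₂)/|p₁ × p₂|.
Here n̂_z ≈ +0.539; the vertex latitude is φ_max = arccos|n̂_z| ≈ 57.4°.
Check via Clairaut: cos φ_max = |cos φ₁| · sin C = cos(5.6°)·sin(32.8°) ≈ 0.539, again giving ≈ 57.4°.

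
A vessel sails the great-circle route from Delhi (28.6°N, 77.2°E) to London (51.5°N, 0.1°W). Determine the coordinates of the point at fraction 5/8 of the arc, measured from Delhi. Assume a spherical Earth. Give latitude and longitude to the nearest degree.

From cos δ = sin φ₁ sin φ₂ + cos φ₁ cos φ₂ cos Δλ, the central angle is δ ≈ 1.053 rad (60.3°).
Interpolate at f = 5/8 with slerp weights a = sin((1−f)δ)/sin δ ≈ 0.443, b = sin(fδ)/sin δ ≈ 0.704.
p = a·p₁ + b·p₂ ≈ (0.524, 0.378, 0.763); φ = arcsin(p_z) ≈ 49.72°, λ = atan2(p_y, p_x) ≈ 35.81°.

≈ 50°N, 36°E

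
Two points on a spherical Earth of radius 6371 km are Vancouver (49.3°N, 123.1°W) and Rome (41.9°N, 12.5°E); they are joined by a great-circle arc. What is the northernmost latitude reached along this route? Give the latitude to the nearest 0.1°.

The great circle lies in the plane with unit normal n̂ = (p₁ × p₂)/|p₁ × p₂|.
Here n̂_z ≈ +0.344; the vertex latitude is φ_max = arccos|n̂_z| ≈ 69.9°.
Check via Clairaut: cos φ_max = |cos φ₁| · sin C = cos(49.3°)·sin(31.8°) ≈ 0.344, again giving ≈ 69.9°.

≈ 69.9°N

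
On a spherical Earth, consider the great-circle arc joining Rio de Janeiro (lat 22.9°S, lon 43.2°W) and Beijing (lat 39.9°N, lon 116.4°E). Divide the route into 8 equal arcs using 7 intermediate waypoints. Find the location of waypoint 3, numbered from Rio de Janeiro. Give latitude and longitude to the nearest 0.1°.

≈ lat 23.0°N, lon 6.1°W

Convert each endpoint to a unit vector on the sphere (x = cos φ cos λ, y = cos φ sin λ, z = sin φ).
The central angle between the endpoints is δ = arccos(p₁·p₂) ≈ 2.719 rad (155.8°).
Interpolate at f = 3/8 with slerp weights a = sin((1−f)δ)/sin δ ≈ 2.418, b = sin(fδ)/sin δ ≈ 2.077.
p = a·p₁ + b·p₂ ≈ (0.915, -0.098, 0.391); φ = arcsin(p_z) ≈ 23.04°, λ = atan2(p_y, p_x) ≈ -6.08°.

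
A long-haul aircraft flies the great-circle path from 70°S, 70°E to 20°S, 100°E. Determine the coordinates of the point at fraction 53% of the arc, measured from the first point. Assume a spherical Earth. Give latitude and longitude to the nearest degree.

From cos δ = sin φ₁ sin φ₂ + cos φ₁ cos φ₂ cos Δλ, the central angle is δ ≈ 0.928 rad (53.1°).
Interpolate at f = 0.53 with slerp weights a = sin((1−f)δ)/sin δ ≈ 0.528, b = sin(fδ)/sin δ ≈ 0.590.
p = a·p₁ + b·p₂ ≈ (-0.035, 0.716, -0.698); φ = arcsin(p_z) ≈ -44.24°, λ = atan2(p_y, p_x) ≈ 92.76°.

≈ 44°S, 93°E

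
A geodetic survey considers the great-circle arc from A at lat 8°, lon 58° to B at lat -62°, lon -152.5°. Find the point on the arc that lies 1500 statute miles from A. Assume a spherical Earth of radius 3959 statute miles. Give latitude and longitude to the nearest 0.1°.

≈ lat -12.8°, lon 64.1°

Write both endpoints as unit vectors p₁, p₂ with components (cos φ cos λ, cos φ sin λ, sin φ).
The central angle between the endpoints is δ = arccos(p₁·p₂) ≈ 2.122 rad (121.6°). The total great-circle distance is δ·R ≈ 2.122 × 3959 ≈ 8400 mi, so the target fraction is f = 1500/8400 ≈ 0.179.
Interpolate at f ≈ 0.179 with slerp weights a = sin((1−f)δ)/sin δ ≈ 1.156, b = sin(fδ)/sin δ ≈ 0.434.
p = a·p₁ + b·p₂ ≈ (0.426, 0.877, -0.222); φ = arcsin(p_z) ≈ -12.85°, λ = atan2(p_y, p_x) ≈ 64.09°.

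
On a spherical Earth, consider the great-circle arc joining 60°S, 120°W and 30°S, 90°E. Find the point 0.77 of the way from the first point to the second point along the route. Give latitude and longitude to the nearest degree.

≈ 49°S, 97°E

Convert each endpoint to a unit vector on the sphere (x = cos φ cos λ, y = cos φ sin λ, z = sin φ).
The central angle between the endpoints is δ = arccos(p₁·p₂) ≈ 1.513 rad (86.7°).
Interpolate at f = 0.77 with slerp weights a = sin((1−f)δ)/sin δ ≈ 0.342, b = sin(fδ)/sin δ ≈ 0.920.
p = a·p₁ + b·p₂ ≈ (-0.085, 0.649, -0.756); φ = arcsin(p_z) ≈ -49.10°, λ = atan2(p_y, p_x) ≈ 97.49°.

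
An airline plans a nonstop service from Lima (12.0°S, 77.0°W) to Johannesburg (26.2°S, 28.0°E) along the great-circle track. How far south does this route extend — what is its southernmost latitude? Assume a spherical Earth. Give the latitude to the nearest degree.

≈ 31°S

The great circle lies in the plane with unit normal n̂ = (p₁ × p₂)/|p₁ × p₂|.
Here n̂_z ≈ +0.856; the vertex latitude is φ_max = arccos|n̂_z| ≈ 31.2°.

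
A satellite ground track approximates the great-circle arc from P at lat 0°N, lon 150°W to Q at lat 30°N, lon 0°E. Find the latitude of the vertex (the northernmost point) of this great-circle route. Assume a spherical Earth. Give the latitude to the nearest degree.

≈ 49°N

The great circle lies in the plane with unit normal n̂ = (p₁ × p₂)/|p₁ × p₂|.
Here n̂_z ≈ +0.655; the vertex latitude is φ_max = arccos|n̂_z| ≈ 49.1°.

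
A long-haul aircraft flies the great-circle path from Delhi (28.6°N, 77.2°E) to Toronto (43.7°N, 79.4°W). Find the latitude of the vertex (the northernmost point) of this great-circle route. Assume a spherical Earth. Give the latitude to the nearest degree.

The great circle lies in the plane with unit normal n̂ = (p₁ × p₂)/|p₁ × p₂|.
Here n̂_z ≈ -0.260; the vertex latitude is φ_max = arccos|n̂_z| ≈ 74.9°.

≈ 75°N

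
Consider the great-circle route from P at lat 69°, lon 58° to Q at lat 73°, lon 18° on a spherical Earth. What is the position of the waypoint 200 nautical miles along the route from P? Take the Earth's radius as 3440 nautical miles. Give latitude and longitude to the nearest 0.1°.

≈ lat 70.7°, lon 49.7°

From cos δ = sin φ₁ sin φ₂ + cos φ₁ cos φ₂ cos Δλ, the central angle is δ ≈ 0.233 rad (13.3°). The total great-circle distance is δ·R ≈ 0.233 × 3440 ≈ 800 nmi, so the target fraction is f = 200/800 ≈ 0.250.
Interpolate at f ≈ 0.250 with slerp weights a = sin((1−f)δ)/sin δ ≈ 0.753, b = sin(fδ)/sin δ ≈ 0.252.
p = a·p₁ + b·p₂ ≈ (0.213, 0.252, 0.944); φ = arcsin(p_z) ≈ 70.75°, λ = atan2(p_y, p_x) ≈ 49.74°.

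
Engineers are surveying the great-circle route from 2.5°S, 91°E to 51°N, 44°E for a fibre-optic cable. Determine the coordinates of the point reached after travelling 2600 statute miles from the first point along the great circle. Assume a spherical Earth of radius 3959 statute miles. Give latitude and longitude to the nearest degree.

≈ 30°N, 70°E

The haversine formula gives a central angle δ ≈ 1.165 rad (66.7°) between the endpoints. The total great-circle distance is δ·R ≈ 1.165 × 3959 ≈ 4612 mi, so the target fraction is f = 2600/4612 ≈ 0.564.
Interpolate at f ≈ 0.564 with slerp weights a = sin((1−f)δ)/sin δ ≈ 0.530, b = sin(fδ)/sin δ ≈ 0.665.
p = a·p₁ + b·p₂ ≈ (0.292, 0.820, 0.493); φ = arcsin(p_z) ≈ 29.56°, λ = atan2(p_y, p_x) ≈ 70.41°.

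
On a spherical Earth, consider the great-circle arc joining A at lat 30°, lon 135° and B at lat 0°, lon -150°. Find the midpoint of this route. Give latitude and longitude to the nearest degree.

From cos δ = sin φ₁ sin φ₂ + cos φ₁ cos φ₂ cos Δλ, the central angle is δ ≈ 1.345 rad (77.0°).
Interpolate at f = 1/2 with slerp weights a = sin((1−f)δ)/sin δ ≈ 0.639, b = sin(fδ)/sin δ ≈ 0.639.
p = a·p₁ + b·p₂ ≈ (-0.945, 0.072, 0.320); φ = arcsin(p_z) ≈ 18.64°, λ = atan2(p_y, p_x) ≈ 175.65°.

≈ lat 19°, lon 176°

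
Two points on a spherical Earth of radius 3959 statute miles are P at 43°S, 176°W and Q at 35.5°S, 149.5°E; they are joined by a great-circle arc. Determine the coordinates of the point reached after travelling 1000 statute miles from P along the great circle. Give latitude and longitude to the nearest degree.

≈ 40°S, 165°E

From cos δ = sin φ₁ sin φ₂ + cos φ₁ cos φ₂ cos Δλ, the central angle is δ ≈ 0.481 rad (27.5°). The total great-circle distance is δ·R ≈ 0.481 × 3959 ≈ 1903 mi, so the target fraction is f = 1000/1903 ≈ 0.526.
Interpolate at f ≈ 0.526 with slerp weights a = sin((1−f)δ)/sin δ ≈ 0.489, b = sin(fδ)/sin δ ≈ 0.541.
p = a·p₁ + b·p₂ ≈ (-0.736, 0.198, -0.647); φ = arcsin(p_z) ≈ -40.34°, λ = atan2(p_y, p_x) ≈ 164.91°.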